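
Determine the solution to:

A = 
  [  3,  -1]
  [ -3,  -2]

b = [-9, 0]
x = [-2, 3]

Row reduce the augmented matrix [A|b]:
R2 → R2 + (1)·R1
REF = 
  [  3,  -1,  -9]
  [  0,  -3,  -9]

Back-substitution:
x₂ = (-9) / (-3) = 3
x₁ = (-9 - (-1)(3)) / 3 = -2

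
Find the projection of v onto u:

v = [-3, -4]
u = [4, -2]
v·u = (-3)(4) + (-4)(-2) = -4
u·u = (4)² + (-2)² = 20
proj_u(v) = (v·u / u·u) × u = (-4/20) × u = (-1/5) × u

proj_u(v) = [-4/5, 2/5]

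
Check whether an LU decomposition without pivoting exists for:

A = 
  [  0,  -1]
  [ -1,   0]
No.
A[1,1] = 0 but A[2,1] = -1 ≠ 0. Any LU with L unit lower triangular has (LU)[1,1] = U[1,1] and (LU)[2,1] = L[2,1]·U[1,1]; matching A forces U[1,1] = 0, which then forces (LU)[2,1] = 0 ≠ -1. A row swap (pivoting) is required.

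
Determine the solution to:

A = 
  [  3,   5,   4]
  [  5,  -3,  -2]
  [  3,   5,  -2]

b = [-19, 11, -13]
x = [0, -3, -1]

Row reduce the augmented matrix [A|b]:
R2 → R2 - (5/3)·R1
R3 → R3 - (1)·R1
REF = 
  [    3,     5,     4,   -19]
  [    0, -34/3, -26/3, 128/3]
  [    0,     0,    -6,     6]

Back-substitution:
x₃ = 6 / (-6) = -1
x₂ = (128/3 - (-26/3)(-1)) / (-34/3) = -3
x₁ = (-19 - (5)(-3) - (4)(-1)) / 3 = 0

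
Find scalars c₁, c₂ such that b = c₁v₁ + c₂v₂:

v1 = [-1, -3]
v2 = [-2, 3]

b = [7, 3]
c1 = -3, c2 = -2

b = -3·v1 + -2·v2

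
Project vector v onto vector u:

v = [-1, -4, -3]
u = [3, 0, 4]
proj_u(v) = [-9/5, 0, -12/5]

v·u = (-1)(3) + (-4)(0) + (-3)(4) = -15
u·u = (3)² + (0)² + (4)² = 25
proj_u(v) = (v·u / u·u) × u = (-15/25) × u = (-3/5) × u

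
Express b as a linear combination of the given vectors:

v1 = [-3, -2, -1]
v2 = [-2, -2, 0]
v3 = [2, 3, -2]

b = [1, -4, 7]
c1 = -3, c2 = 2, c3 = -2

b = -3·v1 + 2·v2 + -2·v3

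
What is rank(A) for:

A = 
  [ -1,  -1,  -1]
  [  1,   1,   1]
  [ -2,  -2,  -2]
Row reduce:
R2 → R2 + (1)·R1
R3 → R3 - (2)·R1
REF = 
  [ -1,  -1,  -1]
  [  0,   0,   0]
  [  0,   0,   0]
Pivot columns: 1 → 1 pivot.

rank(A) = 1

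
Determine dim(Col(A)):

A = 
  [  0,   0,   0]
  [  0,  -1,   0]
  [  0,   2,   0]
Row reduce:
Swap R1 ↔ R2
R3 → R3 + (2)·R1
REF = 
  [  0,  -1,   0]
  [  0,   0,   0]
  [  0,   0,   0]
Pivot columns: 2 → 1 pivot.
dim(Col(A)) = number of pivot columns = 1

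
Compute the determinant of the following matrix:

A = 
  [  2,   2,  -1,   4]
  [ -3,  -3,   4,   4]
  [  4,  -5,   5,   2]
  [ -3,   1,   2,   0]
Cofactor expansion along row 1: det(A) = a₁₁M₁₁ - a₁₂M₁₂ + a₁₃M₁₃ - a₁₄M₁₄

M₁₁ = det[[-3, 4, 4]; [-5, 5, 2]; [1, 2, 0]]
  = (-3)·((5)(0) - (2)(2)) - (4)·((-5)(0) - (2)(1)) + (4)·((-5)(2) - (5)(1))
  = (-3)(-4) - (4)(-2) + (4)(-15)
  = -40
M₁₂ = det[[-3, 4, 4]; [4, 5, 2]; [-3, 2, 0]]
  = (-3)·((5)(0) - (2)(2)) - (4)·((4)(0) - (2)(-3)) + (4)·((4)(2) - (5)(-3))
  = (-3)(-4) - (4)(6) + (4)(23)
  = 80
M₁₃ = det[[-3, -3, 4]; [4, -5, 2]; [-3, 1, 0]]
  = (-3)·((-5)(0) - (2)(1)) - (-3)·((4)(0) - (2)(-3)) + (4)·((4)(1) - (-5)(-3))
  = (-3)(-2) - (-3)(6) + (4)(-11)
  = -20
M₁₄ = det[[-3, -3, 4]; [4, -5, 5]; [-3, 1, 2]]
  = (-3)·((-5)(2) - (5)(1)) - (-3)·((4)(2) - (5)(-3)) + (4)·((4)(1) - (-5)(-3))
  = (-3)(-15) - (-3)(23) + (4)(-11)
  = 70

det(A) = (2)(-40) - (2)(80) + (-1)(-20) - (4)(70) = -500

det(A) = -500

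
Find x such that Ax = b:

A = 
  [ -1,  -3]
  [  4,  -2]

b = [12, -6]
Row reduce the augmented matrix [A|b]:
R2 → R2 + (4)·R1
REF = 
  [ -1,  -3,  12]
  [  0, -14,  42]

Back-substitution:
x₂ = 42 / (-14) = -3
x₁ = (12 - (-3)(-3)) / (-1) = -3

x = [-3, -3]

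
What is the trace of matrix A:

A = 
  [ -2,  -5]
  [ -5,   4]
2

tr(A) = -2 + 4 = 2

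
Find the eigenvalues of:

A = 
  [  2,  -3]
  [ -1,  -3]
λ = (-1 + √37)/2, (-1 - √37)/2  (≈ 2.541, -3.541)

tr(A) = -1, det(A) = -9
Characteristic polynomial: λ² - tr(A)λ + det(A) = λ² + λ - 9
λ² + λ - 9 = 0  ⇒  λ = (-1 ± √((1)² - 4·(-9)))/2 = (-1 ± √(37))/2
  = (-1 + √37)/2,  (-1 - √37)/2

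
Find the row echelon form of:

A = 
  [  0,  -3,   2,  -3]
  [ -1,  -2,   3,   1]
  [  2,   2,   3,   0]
Row operations:
Swap R1 ↔ R2
R3 → R3 + (2)·R1
R3 → R3 - (2/3)·R2

Resulting echelon form:
REF = 
  [  -1,   -2,    3,    1]
  [   0,   -3,    2,   -3]
  [   0,    0, 23/3,    4]

Rank = 3 (number of non-zero pivot rows).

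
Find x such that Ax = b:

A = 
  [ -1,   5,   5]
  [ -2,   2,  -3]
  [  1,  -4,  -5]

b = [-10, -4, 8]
x = [0, -2, 0]

Row reduce the augmented matrix [A|b]:
R2 → R2 - (2)·R1
R3 → R3 + (1)·R1
R3 → R3 + (1/8)·R2
REF = 
  [   -1,     5,     5,   -10]
  [    0,    -8,   -13,    16]
  [    0,     0, -13/8,     0]

Back-substitution:
x₃ = 0 / (-13/8) = 0
x₂ = (16 - (-13)(0)) / (-8) = -2
x₁ = (-10 - (5)(-2) - (5)(0)) / (-1) = 0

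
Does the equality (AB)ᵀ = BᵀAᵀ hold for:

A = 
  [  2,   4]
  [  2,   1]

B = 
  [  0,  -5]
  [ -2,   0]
Yes

(AB)ᵀ = 
  [ -8,  -2]
  [-10, -10]

BᵀAᵀ = 
  [ -8,  -2]
  [-10, -10]

Both sides are equal — this is the standard identity (AB)ᵀ = BᵀAᵀ, which holds for all A, B.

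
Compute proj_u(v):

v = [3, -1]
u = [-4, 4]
v·u = (3)(-4) + (-1)(4) = -16
u·u = (-4)² + (4)² = 32
proj_u(v) = (v·u / u·u) × u = (-16/32) × u = (-1/2) × u

proj_u(v) = [2, -2]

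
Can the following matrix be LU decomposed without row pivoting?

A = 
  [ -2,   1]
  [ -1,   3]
Yes.
A[1,1] = -2 ≠ 0, so Gaussian elimination proceeds without a row swap: multiplier ℓ₂₁ = (-1)/(-2) = 1/2, and U[2,2] = 3 - (1/2)(1) = 5/2.
L = 
  [  1,   0]
  [1/2,   1]
U = 
  [ -2,   1]
  [  0, 5/2]
Check row 2 of LU: [(1/2)(-2), (1/2)(1) + (5/2)] = [-1, 3] = row 2 of A ✓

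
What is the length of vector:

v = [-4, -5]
6.403

||v||₂ = √((-4)² + (-5)²) = √41 = 6.403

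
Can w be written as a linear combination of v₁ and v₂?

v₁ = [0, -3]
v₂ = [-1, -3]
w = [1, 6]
Yes

Form the augmented matrix and row-reduce:
[v₁|v₂|w] = 
  [  0,  -1,   1]
  [ -3,  -3,   6]
Swap R1 ↔ R2
REF = 
  [ -3,  -3,   6]
  [  0,  -1,   1]

No row of the form [0 0 | nonzero], so the system is consistent. Back-substitution gives c₁ = -1, c₂ = -1: w = (-1)·v₁ + (-1)·v₂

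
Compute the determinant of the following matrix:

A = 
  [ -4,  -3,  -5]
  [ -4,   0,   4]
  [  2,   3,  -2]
108

Cofactor expansion along row 1:
det(A) = (-4)·((0)(-2) - (4)(3)) - (-3)·((-4)(-2) - (4)(2)) + (-5)·((-4)(3) - (0)(2))
  = (-4)(-12) - (-3)(0) + (-5)(-12)
  = 108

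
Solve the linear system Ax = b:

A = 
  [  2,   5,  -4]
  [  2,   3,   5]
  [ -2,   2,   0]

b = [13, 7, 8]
Row reduce the augmented matrix [A|b]:
R2 → R2 - (1)·R1
R3 → R3 + (1)·R1
R3 → R3 + (7/2)·R2
REF = 
  [   2,    5,   -4,   13]
  [   0,   -2,    9,   -6]
  [   0,    0, 55/2,    0]

Back-substitution:
x₃ = 0 / (55/2) = 0
x₂ = (-6 - (9)(0)) / (-2) = 3
x₁ = (13 - (5)(3) - (-4)(0)) / 2 = -1

x = [-1, 3, 0]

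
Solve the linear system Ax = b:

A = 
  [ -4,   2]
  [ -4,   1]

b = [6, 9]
Row reduce the augmented matrix [A|b]:
R2 → R2 - (1)·R1
REF = 
  [ -4,   2,   6]
  [  0,  -1,   3]

Back-substitution:
x₂ = 3 / (-1) = -3
x₁ = (6 - (2)(-3)) / (-4) = -3

x = [-3, -3]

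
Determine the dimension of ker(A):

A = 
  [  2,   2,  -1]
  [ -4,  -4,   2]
nullity(A) = 2

Row reduce:
R2 → R2 + (2)·R1
REF = 
  [  2,   2,  -1]
  [  0,   0,   0]
Pivot columns: 1 → 1 pivot.
rank(A) = 1, so nullity(A) = 3 - 1 = 2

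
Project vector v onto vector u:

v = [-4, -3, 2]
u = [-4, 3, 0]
proj_u(v) = [-28/25, 21/25, 0]

v·u = (-4)(-4) + (-3)(3) + (2)(0) = 7
u·u = (-4)² + (3)² + (0)² = 25
proj_u(v) = (v·u / u·u) × u = (7/25) × u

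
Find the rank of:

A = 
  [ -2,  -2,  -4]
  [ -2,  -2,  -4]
rank(A) = 1

Row reduce:
R2 → R2 - (1)·R1
REF = 
  [ -2,  -2,  -4]
  [  0,   0,   0]
Pivot columns: 1 → 1 pivot.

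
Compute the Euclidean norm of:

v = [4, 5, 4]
7.55

||v||₂ = √((4)² + (5)² + (4)²) = √57 = 7.55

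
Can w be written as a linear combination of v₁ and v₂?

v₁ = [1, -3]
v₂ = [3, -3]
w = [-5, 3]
Yes

Form the augmented matrix and row-reduce:
[v₁|v₂|w] = 
  [  1,   3,  -5]
  [ -3,  -3,   3]
R2 → R2 + (3)·R1
REF = 
  [  1,   3,  -5]
  [  0,   6, -12]

No row of the form [0 0 | nonzero], so the system is consistent. Back-substitution gives c₁ = 1, c₂ = -2: w = (1)·v₁ + (-2)·v₂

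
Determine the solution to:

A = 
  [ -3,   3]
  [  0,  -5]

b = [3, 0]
x = [-1, 0]

Row reduce the augmented matrix [A|b]:
(already in echelon form)
REF = 
  [ -3,   3,   3]
  [  0,  -5,   0]

Back-substitution:
x₂ = 0 / (-5) = 0
x₁ = (3 - (3)(0)) / (-3) = -1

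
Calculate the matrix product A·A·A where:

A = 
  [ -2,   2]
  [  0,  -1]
A² = A·A:
A²[1,1] = (-2)(-2) + (2)(0) = 4
A²[1,2] = (-2)(2) + (2)(-1) = -6
A²[2,1] = (0)(-2) + (-1)(0) = 0
A²[2,2] = (0)(2) + (-1)(-1) = 1
A² = 
  [  4,  -6]
  [  0,   1]

A^3 = A^2·A:
A^3[1,1] = (4)(-2) + (-6)(0) = -8
A^3[1,2] = (4)(2) + (-6)(-1) = 14
A^3[2,1] = (0)(-2) + (1)(0) = 0
A^3[2,2] = (0)(2) + (1)(-1) = -1
A^3 = 
  [ -8,  14]
  [  0,  -1]

Therefore
A^3 = 
  [ -8,  14]
  [  0,  -1]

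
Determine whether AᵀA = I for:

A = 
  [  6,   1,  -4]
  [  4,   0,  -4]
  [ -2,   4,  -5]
No

AᵀA = 
  [ 56,  -2, -30]
  [ -2,  17, -24]
  [-30, -24,  57]
≠ I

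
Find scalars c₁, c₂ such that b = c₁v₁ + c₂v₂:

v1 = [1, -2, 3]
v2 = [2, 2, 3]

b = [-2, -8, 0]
c1 = 2, c2 = -2

b = 2·v1 + -2·v2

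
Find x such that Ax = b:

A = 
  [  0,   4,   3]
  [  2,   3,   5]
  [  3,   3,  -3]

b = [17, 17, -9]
x = [-2, 2, 3]

Row reduce the augmented matrix [A|b]:
Swap R1 ↔ R2
R3 → R3 - (3/2)·R1
R3 → R3 + (3/8)·R2
REF = 
  [     2,      3,      5,     17]
  [     0,      4,      3,     17]
  [     0,      0,  -75/8, -225/8]

Back-substitution:
x₃ = (-225/8) / (-75/8) = 3
x₂ = (17 - (3)(3)) / 4 = 2
x₁ = (17 - (3)(2) - (5)(3)) / 2 = -2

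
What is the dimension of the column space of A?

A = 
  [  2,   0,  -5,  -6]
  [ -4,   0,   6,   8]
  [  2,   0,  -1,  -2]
Row reduce:
R2 → R2 + (2)·R1
R3 → R3 - (1)·R1
R3 → R3 + (1)·R2
REF = 
  [  2,   0,  -5,  -6]
  [  0,   0,  -4,  -4]
  [  0,   0,   0,   0]
Pivot columns: 1, 3 → 2 pivots.
dim(Col(A)) = number of pivot columns = 2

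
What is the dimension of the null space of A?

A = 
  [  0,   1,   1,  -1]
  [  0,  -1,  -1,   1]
nullity(A) = 3

Row reduce:
R2 → R2 + (1)·R1
REF = 
  [  0,   1,   1,  -1]
  [  0,   0,   0,   0]
Pivot columns: 2 → 1 pivot.
rank(A) = 1, so nullity(A) = 4 - 1 = 3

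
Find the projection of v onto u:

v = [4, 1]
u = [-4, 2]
proj_u(v) = [14/5, -7/5]

v·u = (4)(-4) + (1)(2) = -14
u·u = (-4)² + (2)² = 20
proj_u(v) = (v·u / u·u) × u = (-14/20) × u = (-7/10) × u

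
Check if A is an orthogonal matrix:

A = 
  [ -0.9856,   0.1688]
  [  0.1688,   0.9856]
Yes

AᵀA = 
  [  0.9999,   0]
  [  0,   0.9999]
≈ I (equal to I up to the 4-dp rounding of the entries)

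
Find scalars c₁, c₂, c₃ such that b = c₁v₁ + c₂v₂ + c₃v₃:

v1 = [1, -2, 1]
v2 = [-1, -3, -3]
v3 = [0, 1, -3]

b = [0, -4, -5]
c1 = 1, c2 = 1, c3 = 1

b = 1·v1 + 1·v2 + 1·v3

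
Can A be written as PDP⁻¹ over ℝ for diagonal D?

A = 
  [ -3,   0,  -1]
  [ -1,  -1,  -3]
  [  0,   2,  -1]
No

Characteristic polynomial: det(λI - A) = λ³ + 5λ² + 13λ + 19
By the rational root theorem any rational root is an integer dividing 19; none of those is a root, so p(λ) has no rational roots and hence (being an irreducible cubic) no repeated roots.
Discriminant of the cubic: Δ = -1580
Δ < 0 ⇒ one real eigenvalue and a complex-conjugate pair: λ ≈ -2.782, -1.109 + 2.366i, -1.109 - 2.366i
Has complex eigenvalues (not diagonalizable over ℝ).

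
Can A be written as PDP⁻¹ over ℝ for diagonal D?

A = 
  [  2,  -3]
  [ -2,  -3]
Yes

tr(A) = -1, det(A) = -12
Characteristic polynomial: λ² - tr(A)λ + det(A) = λ² + λ - 12
λ² + λ - 12 = (λ + 4)(λ - 3)
Eigenvalues: 3, -4
λ=-4: alg. mult. = 1, geom. mult. = 2 - rank(A - (-4)I) = 2 - 1 = 1
λ=3: alg. mult. = 1, geom. mult. = 2 - rank(A - (3)I) = 2 - 1 = 1
Sum of geometric multiplicities equals n, so A has n independent eigenvectors.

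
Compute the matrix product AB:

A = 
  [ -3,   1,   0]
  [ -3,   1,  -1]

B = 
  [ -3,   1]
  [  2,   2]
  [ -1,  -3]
A is 2×3 and B is 3×2, so AB is 2×2. Each entry is (row of A)·(column of B):
AB[1,1] = (-3)(-3) + (1)(2) + (0)(-1) = 11
AB[1,2] = (-3)(1) + (1)(2) + (0)(-3) = -1
AB[2,1] = (-3)(-3) + (1)(2) + (-1)(-1) = 12
AB[2,2] = (-3)(1) + (1)(2) + (-1)(-3) = 2

AB = 
  [ 11,  -1]
  [ 12,   2]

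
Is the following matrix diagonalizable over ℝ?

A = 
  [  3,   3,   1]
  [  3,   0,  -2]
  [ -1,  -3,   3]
Yes

Characteristic polynomial: det(λI - A) = λ³ - 6λ² - 5λ + 48
By the rational root theorem any rational root is an integer dividing 48; none of those is a root, so p(λ) has no rational roots and hence (being an irreducible cubic) no repeated roots.
Discriminant of the cubic: Δ = 6584
Δ > 0 ⇒ three distinct real eigenvalues: λ ≈ -2.661, 3.488, 5.173
Three distinct real eigenvalues, so A has 3 independent eigenvectors.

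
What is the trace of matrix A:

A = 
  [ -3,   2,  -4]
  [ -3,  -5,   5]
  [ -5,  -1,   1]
-7

tr(A) = -3 + -5 + 1 = -7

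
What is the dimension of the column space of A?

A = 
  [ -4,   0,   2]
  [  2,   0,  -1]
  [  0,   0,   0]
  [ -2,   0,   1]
Row reduce:
R2 → R2 + (1/2)·R1
R4 → R4 - (1/2)·R1
REF = 
  [ -4,   0,   2]
  [  0,   0,   0]
  [  0,   0,   0]
  [  0,   0,   0]
Pivot columns: 1 → 1 pivot.
dim(Col(A)) = number of pivot columns = 1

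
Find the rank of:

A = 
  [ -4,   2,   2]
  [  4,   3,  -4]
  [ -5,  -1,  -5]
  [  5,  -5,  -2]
rank(A) = 3

Row reduce:
R2 → R2 + (1)·R1
R3 → R3 - (5/4)·R1
R4 → R4 + (5/4)·R1
R3 → R3 + (7/10)·R2
R4 → R4 + (1/2)·R2
R4 → R4 - (5/89)·R3
REF = 
  [    -4,      2,      2]
  [     0,      5,     -2]
  [     0,      0, -89/10]
  [     0,      0,      0]
Pivot columns: 1, 2, 3 → 3 pivots.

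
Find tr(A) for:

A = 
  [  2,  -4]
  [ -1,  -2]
0

tr(A) = 2 + -2 = 0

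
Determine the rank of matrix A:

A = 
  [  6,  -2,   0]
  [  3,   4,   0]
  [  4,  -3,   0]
Row reduce:
R2 → R2 - (1/2)·R1
R3 → R3 - (2/3)·R1
R3 → R3 + (1/3)·R2
REF = 
  [  6,  -2,   0]
  [  0,   5,   0]
  [  0,   0,   0]
Pivot columns: 1, 2 → 2 pivots.

rank(A) = 2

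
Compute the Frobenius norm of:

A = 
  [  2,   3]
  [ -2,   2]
||A||_F = 4.583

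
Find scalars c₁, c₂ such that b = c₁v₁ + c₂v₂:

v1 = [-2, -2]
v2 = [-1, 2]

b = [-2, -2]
c1 = 1, c2 = 0

b = 1·v1 + 0·v2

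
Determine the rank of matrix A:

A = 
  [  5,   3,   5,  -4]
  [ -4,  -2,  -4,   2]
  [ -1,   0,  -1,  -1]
Row reduce:
R2 → R2 + (4/5)·R1
R3 → R3 + (1/5)·R1
R3 → R3 - (3/2)·R2
REF = 
  [   5,    3,    5,   -4]
  [   0,  2/5,    0, -6/5]
  [   0,    0,    0,    0]
Pivot columns: 1, 2 → 2 pivots.

rank(A) = 2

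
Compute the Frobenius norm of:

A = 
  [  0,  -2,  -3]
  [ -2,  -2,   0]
||A||_F = 4.583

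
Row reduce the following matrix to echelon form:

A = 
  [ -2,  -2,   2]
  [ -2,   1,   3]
Row operations:
R2 → R2 - (1)·R1

Resulting echelon form:
REF = 
  [ -2,  -2,   2]
  [  0,   3,   1]

Rank = 2 (number of non-zero pivot rows).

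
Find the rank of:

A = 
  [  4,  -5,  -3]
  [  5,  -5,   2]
rank(A) = 2

Row reduce:
R2 → R2 - (5/4)·R1
REF = 
  [   4,   -5,   -3]
  [   0,  5/4, 23/4]
Pivot columns: 1, 2 → 2 pivots.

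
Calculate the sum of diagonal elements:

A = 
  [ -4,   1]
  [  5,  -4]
-8

tr(A) = -4 + -4 = -8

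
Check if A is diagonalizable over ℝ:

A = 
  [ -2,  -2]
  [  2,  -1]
No

tr(A) = -3, det(A) = 6
Characteristic polynomial: λ² - tr(A)λ + det(A) = λ² + 3λ + 6
λ² + 3λ + 6 = 0  ⇒  λ = (-3 ± √((3)² - 4·(6)))/2 = (-3 ± √(-15))/2
  = (-3 + i√15)/2,  (-3 - i√15)/2
Eigenvalues: (-3 + i√15)/2, (-3 - i√15)/2  (≈ -1.5 + 1.936i, -1.5 - 1.936i)
Has complex eigenvalues (not diagonalizable over ℝ).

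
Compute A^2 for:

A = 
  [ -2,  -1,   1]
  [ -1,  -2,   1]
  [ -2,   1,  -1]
A² = A·A:
A²[1,1] = (-2)(-2) + (-1)(-1) + (1)(-2) = 3
A²[1,2] = (-2)(-1) + (-1)(-2) + (1)(1) = 5
A²[1,3] = (-2)(1) + (-1)(1) + (1)(-1) = -4
A²[2,1] = (-1)(-2) + (-2)(-1) + (1)(-2) = 2
A²[2,2] = (-1)(-1) + (-2)(-2) + (1)(1) = 6
A²[2,3] = (-1)(1) + (-2)(1) + (1)(-1) = -4
A²[3,1] = (-2)(-2) + (1)(-1) + (-1)(-2) = 5
A²[3,2] = (-2)(-1) + (1)(-2) + (-1)(1) = -1
A²[3,3] = (-2)(1) + (1)(1) + (-1)(-1) = 0
A² = 
  [  3,   5,  -4]
  [  2,   6,  -4]
  [  5,  -1,   0]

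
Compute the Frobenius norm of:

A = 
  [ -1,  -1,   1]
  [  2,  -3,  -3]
||A||_F = 5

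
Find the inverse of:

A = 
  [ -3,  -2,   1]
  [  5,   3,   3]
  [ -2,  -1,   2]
det(A) = (-3)·((3)(2) - (3)(-1)) - (-2)·((5)(2) - (3)(-2)) + (1)·((5)(-1) - (3)(-2))
  = (-3)(9) - (-2)(16) + (1)(1)
  = 6
det(A) = 6 ≠ 0, so A is invertible.

Cofactors Cᵢⱼ = (-1)ⁱ⁺ʲ·Mᵢⱼ:
C = 
  [  9, -16,   1]
  [  3,  -4,   1]
  [ -9,  14,   1]

adj(A) = Cᵀ:
adj(A) = 
  [  9,   3,  -9]
  [-16,  -4,  14]
  [  1,   1,   1]

A⁻¹ = (1/6) · adj(A):
A⁻¹ = 
  [ 3/2,  1/2, -3/2]
  [-8/3, -2/3,  7/3]
  [ 1/6,  1/6,  1/6]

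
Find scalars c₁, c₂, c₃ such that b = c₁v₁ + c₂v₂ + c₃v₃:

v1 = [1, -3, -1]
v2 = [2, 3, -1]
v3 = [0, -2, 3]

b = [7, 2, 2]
c1 = 1, c2 = 3, c3 = 2

b = 1·v1 + 3·v2 + 2·v3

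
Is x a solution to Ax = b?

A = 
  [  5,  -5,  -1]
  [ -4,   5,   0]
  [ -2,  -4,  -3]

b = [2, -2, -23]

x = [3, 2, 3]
Yes

Ax = [2, -2, -23] = b ✓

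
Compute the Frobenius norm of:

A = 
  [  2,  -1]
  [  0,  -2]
||A||_F = 3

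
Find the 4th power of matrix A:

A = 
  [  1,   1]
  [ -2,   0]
A^4 = 
  [ -1,  -3]
  [  6,   2]

A² = A·A:
A²[1,1] = (1)(1) + (1)(-2) = -1
A²[1,2] = (1)(1) + (1)(0) = 1
A²[2,1] = (-2)(1) + (0)(-2) = -2
A²[2,2] = (-2)(1) + (0)(0) = -2
A² = 
  [ -1,   1]
  [ -2,  -2]

A^3 = A^2·A:
A^3[1,1] = (-1)(1) + (1)(-2) = -3
A^3[1,2] = (-1)(1) + (1)(0) = -1
A^3[2,1] = (-2)(1) + (-2)(-2) = 2
A^3[2,2] = (-2)(1) + (-2)(0) = -2
A^3 = 
  [ -3,  -1]
  [  2,  -2]

A^4 = A^3·A:
A^4[1,1] = (-3)(1) + (-1)(-2) = -1
A^4[1,2] = (-3)(1) + (-1)(0) = -3
A^4[2,1] = (2)(1) + (-2)(-2) = 6
A^4[2,2] = (2)(1) + (-2)(0) = 2
A^4 = 
  [ -1,  -3]
  [  6,   2]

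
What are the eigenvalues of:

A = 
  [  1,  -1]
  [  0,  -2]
tr(A) = -1, det(A) = -2
Characteristic polynomial: λ² - tr(A)λ + det(A) = λ² + λ - 2
λ² + λ - 2 = (λ + 2)(λ - 1)

λ = 1, -2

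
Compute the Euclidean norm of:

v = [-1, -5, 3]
5.916

||v||₂ = √((-1)² + (-5)² + (3)²) = √35 = 5.916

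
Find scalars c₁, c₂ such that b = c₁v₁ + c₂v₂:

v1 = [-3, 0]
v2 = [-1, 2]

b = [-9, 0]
c1 = 3, c2 = 0

b = 3·v1 + 0·v2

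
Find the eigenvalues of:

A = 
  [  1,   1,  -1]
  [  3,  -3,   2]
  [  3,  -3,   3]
Characteristic polynomial: det(λI - A) = λ³ - λ² - 3λ + 6
Testing integer divisors of the constant term: p(-2) = 0, so (λ + 2) is a factor:
p(λ) = (λ + 2)(λ² - 3λ + 3)
λ² - 3λ + 3 = 0  ⇒  λ = (3 ± √((-3)² - 4·(3)))/2 = (3 ± √(-3))/2
  = (3 + i√3)/2,  (3 - i√3)/2

λ = -2, (3 + i√3)/2, (3 - i√3)/2  (≈ -2, 1.5 + 0.866i, 1.5 - 0.866i)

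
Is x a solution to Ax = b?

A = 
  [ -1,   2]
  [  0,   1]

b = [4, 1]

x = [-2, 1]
Yes

Ax = [4, 1] = b ✓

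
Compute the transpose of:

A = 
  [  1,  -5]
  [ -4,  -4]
Aᵀ = 
  [  1,  -4]
  [ -5,  -4]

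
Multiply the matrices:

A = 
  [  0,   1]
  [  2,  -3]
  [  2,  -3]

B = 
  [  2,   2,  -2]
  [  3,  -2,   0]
A is 3×2 and B is 2×3, so AB is 3×3. Each entry is (row of A)·(column of B):
AB[1,1] = (0)(2) + (1)(3) = 3
AB[1,2] = (0)(2) + (1)(-2) = -2
AB[1,3] = (0)(-2) + (1)(0) = 0
AB[2,1] = (2)(2) + (-3)(3) = -5
AB[2,2] = (2)(2) + (-3)(-2) = 10
AB[2,3] = (2)(-2) + (-3)(0) = -4
AB[3,1] = (2)(2) + (-3)(3) = -5
AB[3,2] = (2)(2) + (-3)(-2) = 10
AB[3,3] = (2)(-2) + (-3)(0) = -4

AB = 
  [  3,  -2,   0]
  [ -5,  10,  -4]
  [ -5,  10,  -4]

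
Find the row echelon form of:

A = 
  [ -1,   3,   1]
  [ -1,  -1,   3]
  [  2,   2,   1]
Row operations:
R2 → R2 - (1)·R1
R3 → R3 + (2)·R1
R3 → R3 + (2)·R2

Resulting echelon form:
REF = 
  [ -1,   3,   1]
  [  0,  -4,   2]
  [  0,   0,   7]

Rank = 3 (number of non-zero pivot rows).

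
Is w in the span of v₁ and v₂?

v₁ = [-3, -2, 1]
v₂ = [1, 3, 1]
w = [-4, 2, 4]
Yes

Form the augmented matrix and row-reduce:
[v₁|v₂|w] = 
  [ -3,   1,  -4]
  [ -2,   3,   2]
  [  1,   1,   4]
R2 → R2 - (2/3)·R1
R3 → R3 + (1/3)·R1
R3 → R3 - (4/7)·R2
REF = 
  [  -3,    1,   -4]
  [   0,  7/3, 14/3]
  [   0,    0,    0]

No row of the form [0 0 | nonzero], so the system is consistent. Back-substitution gives c₁ = 2, c₂ = 2: w = (2)·v₁ + (2)·v₂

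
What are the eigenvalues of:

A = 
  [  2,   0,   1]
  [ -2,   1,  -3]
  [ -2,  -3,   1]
λ = 4, √2, -√2  (≈ 4, 1.414, -1.414)

Characteristic polynomial: det(λI - A) = λ³ - 4λ² - 2λ + 8
Testing integer divisors of the constant term: p(4) = 0, so (λ - 4) is a factor:
p(λ) = (λ - 4)(λ² - 2)
λ² - 2 = 0  ⇒  λ = (0 ± √((0)² - 4·(-2)))/2 = (0 ± √(8))/2
  = √2,  -√2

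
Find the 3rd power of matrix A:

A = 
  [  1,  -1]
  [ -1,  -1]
A^3 = 
  [  2,  -2]
  [ -2,  -2]

A² = A·A:
A²[1,1] = (1)(1) + (-1)(-1) = 2
A²[1,2] = (1)(-1) + (-1)(-1) = 0
A²[2,1] = (-1)(1) + (-1)(-1) = 0
A²[2,2] = (-1)(-1) + (-1)(-1) = 2
A² = 
  [  2,   0]
  [  0,   2]

A^3 = A^2·A:
A^3[1,1] = (2)(1) + (0)(-1) = 2
A^3[1,2] = (2)(-1) + (0)(-1) = -2
A^3[2,1] = (0)(1) + (2)(-1) = -2
A^3[2,2] = (0)(-1) + (2)(-1) = -2
A^3 = 
  [  2,  -2]
  [ -2,  -2]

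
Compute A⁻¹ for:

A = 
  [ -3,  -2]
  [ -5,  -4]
det(A) = (-3)(-4) - (-2)(-5) = 2
For a 2×2 matrix, A⁻¹ = (1/det(A)) · [[d, -b], [-c, a]]
    = (1/2) · [[-4, 2], [5, -3]]

A⁻¹ = 
  [  -2,    1]
  [ 5/2, -3/2]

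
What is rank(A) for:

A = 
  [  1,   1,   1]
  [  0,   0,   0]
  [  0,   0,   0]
rank(A) = 1

Row reduce:
(no row operations needed)
REF = 
  [  1,   1,   1]
  [  0,   0,   0]
  [  0,   0,   0]
Pivot columns: 1 → 1 pivot.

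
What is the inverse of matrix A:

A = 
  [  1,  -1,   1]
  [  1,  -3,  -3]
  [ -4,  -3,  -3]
det(A) = (1)·((-3)(-3) - (-3)(-3)) - (-1)·((1)(-3) - (-3)(-4)) + (1)·((1)(-3) - (-3)(-4))
  = (1)(0) - (-1)(-15) + (1)(-15)
  = -30
det(A) = -30 ≠ 0, so A is invertible.

Cofactors Cᵢⱼ = (-1)ⁱ⁺ʲ·Mᵢⱼ:
C = 
  [  0,  15, -15]
  [ -6,   1,   7]
  [  6,   4,  -2]

adj(A) = Cᵀ:
adj(A) = 
  [  0,  -6,   6]
  [ 15,   1,   4]
  [-15,   7,  -2]

A⁻¹ = (-1/30) · adj(A):
A⁻¹ = 
  [    0,   1/5,  -1/5]
  [ -1/2, -1/30, -2/15]
  [  1/2, -7/30,  1/15]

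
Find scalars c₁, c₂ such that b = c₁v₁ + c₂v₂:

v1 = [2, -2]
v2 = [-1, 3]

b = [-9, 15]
c1 = -3, c2 = 3

b = -3·v1 + 3·v2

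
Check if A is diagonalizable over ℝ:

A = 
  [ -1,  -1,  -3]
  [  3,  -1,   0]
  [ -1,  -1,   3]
No

Characteristic polynomial: det(λI - A) = λ³ - λ² - 5λ - 24
By the rational root theorem any rational root is an integer dividing 24; none of those is a root, so p(λ) has no rational roots and hence (being an irreducible cubic) no repeated roots.
Discriminant of the cubic: Δ = -17283
Δ < 0 ⇒ one real eigenvalue and a complex-conjugate pair: λ ≈ 3.881, -1.441 + 2.027i, -1.441 - 2.027i
Has complex eigenvalues (not diagonalizable over ℝ).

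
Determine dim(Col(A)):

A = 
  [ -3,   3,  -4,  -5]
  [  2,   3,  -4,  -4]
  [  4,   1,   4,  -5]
Row reduce:
R2 → R2 + (2/3)·R1
R3 → R3 + (4/3)·R1
R3 → R3 - (1)·R2
REF = 
  [   -3,     3,    -4,    -5]
  [    0,     5, -20/3, -22/3]
  [    0,     0,  16/3, -13/3]
Pivot columns: 1, 2, 3 → 3 pivots.
dim(Col(A)) = number of pivot columns = 3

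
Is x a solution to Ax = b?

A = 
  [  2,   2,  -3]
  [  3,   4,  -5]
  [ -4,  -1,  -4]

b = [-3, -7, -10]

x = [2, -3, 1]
No

Ax = [-5, -11, -9] ≠ b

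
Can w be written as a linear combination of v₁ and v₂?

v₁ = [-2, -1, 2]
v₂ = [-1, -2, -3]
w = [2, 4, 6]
Yes

Form the augmented matrix and row-reduce:
[v₁|v₂|w] = 
  [ -2,  -1,   2]
  [ -1,  -2,   4]
  [  2,  -3,   6]
R2 → R2 - (1/2)·R1
R3 → R3 + (1)·R1
R3 → R3 - (8/3)·R2
REF = 
  [  -2,   -1,    2]
  [   0, -3/2,    3]
  [   0,    0,    0]

No row of the form [0 0 | nonzero], so the system is consistent. Back-substitution gives c₁ = 0, c₂ = -2: w = (0)·v₁ + (-2)·v₂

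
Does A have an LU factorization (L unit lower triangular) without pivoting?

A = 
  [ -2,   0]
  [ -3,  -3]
Yes.
A[1,1] = -2 ≠ 0, so Gaussian elimination proceeds without a row swap: multiplier ℓ₂₁ = (-3)/(-2) = 3/2, and U[2,2] = -3 - (3/2)(0) = -3.
L = 
  [  1,   0]
  [3/2,   1]
U = 
  [ -2,   0]
  [  0,  -3]
Check row 2 of LU: [(3/2)(-2), (3/2)(0) + (-3)] = [-3, -3] = row 2 of A ✓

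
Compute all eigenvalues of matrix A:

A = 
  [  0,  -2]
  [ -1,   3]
λ = (3 + √17)/2, (3 - √17)/2  (≈ 3.562, -0.5616)

tr(A) = 3, det(A) = -2
Characteristic polynomial: λ² - tr(A)λ + det(A) = λ² - 3λ - 2
λ² - 3λ - 2 = 0  ⇒  λ = (3 ± √((-3)² - 4·(-2)))/2 = (3 ± √(17))/2
  = (3 + √17)/2,  (3 - √17)/2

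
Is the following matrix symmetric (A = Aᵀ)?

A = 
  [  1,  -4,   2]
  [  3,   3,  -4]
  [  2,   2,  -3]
No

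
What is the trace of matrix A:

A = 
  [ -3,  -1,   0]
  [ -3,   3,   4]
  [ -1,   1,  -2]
-2

tr(A) = -3 + 3 + -2 = -2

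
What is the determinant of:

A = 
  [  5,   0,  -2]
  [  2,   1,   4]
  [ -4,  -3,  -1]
Cofactor expansion along row 1:
det(A) = (5)·((1)(-1) - (4)(-3)) - (0)·((2)(-1) - (4)(-4)) + (-2)·((2)(-3) - (1)(-4))
  = (5)(11) - (0)(14) + (-2)(-2)
  = 59

det(A) = 59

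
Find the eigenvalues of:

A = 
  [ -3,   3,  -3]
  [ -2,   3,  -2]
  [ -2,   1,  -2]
Characteristic polynomial: det(λI - A) = λ³ + 2λ² - 7λ
The constant term is 0, so λ = 0 is a root: p(λ) = λ(λ² + 2λ - 7)
λ² + 2λ - 7 = 0  ⇒  λ = (-2 ± √((2)² - 4·(-7)))/2 = (-2 ± √(32))/2
  = -1 + 2√2,  -1 - 2√2

λ = 0, -1 + 2√2, -1 - 2√2  (≈ 0, 1.828, -3.828)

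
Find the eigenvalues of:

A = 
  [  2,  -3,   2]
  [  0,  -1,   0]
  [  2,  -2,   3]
λ = -1, (5 + √17)/2, (5 - √17)/2  (≈ -1, 4.562, 0.4384)

Characteristic polynomial: det(λI - A) = λ³ - 4λ² - 3λ + 2
Testing integer divisors of the constant term: p(-1) = 0, so (λ + 1) is a factor:
p(λ) = (λ + 1)(λ² - 5λ + 2)
λ² - 5λ + 2 = 0  ⇒  λ = (5 ± √((-5)² - 4·(2)))/2 = (5 ± √(17))/2
  = (5 + √17)/2,  (5 - √17)/2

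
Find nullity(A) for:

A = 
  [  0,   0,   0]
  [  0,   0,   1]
nullity(A) = 2

Row reduce:
Swap R1 ↔ R2
REF = 
  [  0,   0,   1]
  [  0,   0,   0]
Pivot columns: 3 → 1 pivot.
rank(A) = 1, so nullity(A) = 3 - 1 = 2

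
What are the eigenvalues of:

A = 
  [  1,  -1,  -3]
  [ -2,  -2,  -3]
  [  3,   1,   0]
Characteristic polynomial: det(λI - A) = λ³ + λ² + 8λ
The constant term is 0, so λ = 0 is a root: p(λ) = λ(λ² + λ + 8)
λ² + λ + 8 = 0  ⇒  λ = (-1 ± √((1)² - 4·(8)))/2 = (-1 ± √(-31))/2
  = (-1 + i√31)/2,  (-1 - i√31)/2

λ = 0, (-1 + i√31)/2, (-1 - i√31)/2  (≈ 0, -0.5 + 2.784i, -0.5 - 2.784i)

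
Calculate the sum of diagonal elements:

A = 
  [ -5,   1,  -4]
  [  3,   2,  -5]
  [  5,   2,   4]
1

tr(A) = -5 + 2 + 4 = 1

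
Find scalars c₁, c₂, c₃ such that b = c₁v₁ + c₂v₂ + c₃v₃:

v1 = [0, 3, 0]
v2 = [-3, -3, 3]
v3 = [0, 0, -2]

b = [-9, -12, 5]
c1 = -1, c2 = 3, c3 = 2

b = -1·v1 + 3·v2 + 2·v3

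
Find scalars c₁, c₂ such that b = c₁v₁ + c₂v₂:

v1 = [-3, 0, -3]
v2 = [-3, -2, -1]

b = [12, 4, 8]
c1 = -2, c2 = -2

b = -2·v1 + -2·v2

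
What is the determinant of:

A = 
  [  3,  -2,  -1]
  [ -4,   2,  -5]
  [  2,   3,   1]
Cofactor expansion along row 1:
det(A) = (3)·((2)(1) - (-5)(3)) - (-2)·((-4)(1) - (-5)(2)) + (-1)·((-4)(3) - (2)(2))
  = (3)(17) - (-2)(6) + (-1)(-16)
  = 79

det(A) = 79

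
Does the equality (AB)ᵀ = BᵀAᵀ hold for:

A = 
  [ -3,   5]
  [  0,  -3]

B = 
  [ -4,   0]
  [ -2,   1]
Yes

(AB)ᵀ = 
  [  2,   6]
  [  5,  -3]

BᵀAᵀ = 
  [  2,   6]
  [  5,  -3]

Both sides are equal — this is the standard identity (AB)ᵀ = BᵀAᵀ, which holds for all A, B.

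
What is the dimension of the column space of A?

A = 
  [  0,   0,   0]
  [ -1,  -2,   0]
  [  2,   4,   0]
dim(Col(A)) = 1

Row reduce:
Swap R1 ↔ R2
R3 → R3 + (2)·R1
REF = 
  [ -1,  -2,   0]
  [  0,   0,   0]
  [  0,   0,   0]
Pivot columns: 1 → 1 pivot.
dim(Col(A)) = number of pivot columns = 1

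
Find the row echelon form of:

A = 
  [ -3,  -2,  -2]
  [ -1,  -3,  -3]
Row operations:
R2 → R2 - (1/3)·R1

Resulting echelon form:
REF = 
  [  -3,   -2,   -2]
  [   0, -7/3, -7/3]

Rank = 2 (number of non-zero pivot rows).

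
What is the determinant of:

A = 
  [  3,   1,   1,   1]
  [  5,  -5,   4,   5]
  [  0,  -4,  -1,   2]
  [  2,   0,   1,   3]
Cofactor expansion along row 1: det(A) = a₁₁M₁₁ - a₁₂M₁₂ + a₁₃M₁₃ - a₁₄M₁₄

M₁₁ = det[[-5, 4, 5]; [-4, -1, 2]; [0, 1, 3]]
  = (-5)·((-1)(3) - (2)(1)) - (4)·((-4)(3) - (2)(0)) + (5)·((-4)(1) - (-1)(0))
  = (-5)(-5) - (4)(-12) + (5)(-4)
  = 53
M₁₂ = det[[5, 4, 5]; [0, -1, 2]; [2, 1, 3]]
  = (5)·((-1)(3) - (2)(1)) - (4)·((0)(3) - (2)(2)) + (5)·((0)(1) - (-1)(2))
  = (5)(-5) - (4)(-4) + (5)(2)
  = 1
M₁₃ = det[[5, -5, 5]; [0, -4, 2]; [2, 0, 3]]
  = (5)·((-4)(3) - (2)(0)) - (-5)·((0)(3) - (2)(2)) + (5)·((0)(0) - (-4)(2))
  = (5)(-12) - (-5)(-4) + (5)(8)
  = -40
M₁₄ = det[[5, -5, 4]; [0, -4, -1]; [2, 0, 1]]
  = (5)·((-4)(1) - (-1)(0)) - (-5)·((0)(1) - (-1)(2)) + (4)·((0)(0) - (-4)(2))
  = (5)(-4) - (-5)(2) + (4)(8)
  = 22

det(A) = (3)(53) - (1)(1) + (1)(-40) - (1)(22) = 96

det(A) = 96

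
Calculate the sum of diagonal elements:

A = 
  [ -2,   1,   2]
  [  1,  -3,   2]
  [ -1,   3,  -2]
-7

tr(A) = -2 + -3 + -2 = -7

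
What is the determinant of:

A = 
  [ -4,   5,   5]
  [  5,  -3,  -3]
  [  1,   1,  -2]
39

Cofactor expansion along row 1:
det(A) = (-4)·((-3)(-2) - (-3)(1)) - (5)·((5)(-2) - (-3)(1)) + (5)·((5)(1) - (-3)(1))
  = (-4)(9) - (5)(-7) + (5)(8)
  = 39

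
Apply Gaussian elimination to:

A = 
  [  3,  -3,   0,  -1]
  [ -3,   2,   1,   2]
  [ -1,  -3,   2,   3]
Row operations:
R2 → R2 + (1)·R1
R3 → R3 + (1/3)·R1
R3 → R3 - (4)·R2

Resulting echelon form:
REF = 
  [   3,   -3,    0,   -1]
  [   0,   -1,    1,    1]
  [   0,    0,   -2, -4/3]

Rank = 3 (number of non-zero pivot rows).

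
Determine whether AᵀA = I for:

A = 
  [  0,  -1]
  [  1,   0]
Yes

AᵀA = 
  [  1,   0]
  [  0,   1]
= I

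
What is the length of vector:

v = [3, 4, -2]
5.385

||v||₂ = √((3)² + (4)² + (-2)²) = √29 = 5.385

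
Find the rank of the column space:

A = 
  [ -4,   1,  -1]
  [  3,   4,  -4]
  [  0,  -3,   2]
dim(Col(A)) = 3

Row reduce:
R2 → R2 + (3/4)·R1
R3 → R3 + (12/19)·R2
REF = 
  [   -4,     1,    -1]
  [    0,  19/4, -19/4]
  [    0,     0,    -1]
Pivot columns: 1, 2, 3 → 3 pivots.
dim(Col(A)) = number of pivot columns = 3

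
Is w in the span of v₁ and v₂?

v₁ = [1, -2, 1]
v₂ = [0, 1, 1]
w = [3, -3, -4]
No

Form the augmented matrix and row-reduce:
[v₁|v₂|w] = 
  [  1,   0,   3]
  [ -2,   1,  -3]
  [  1,   1,  -4]
R2 → R2 + (2)·R1
R3 → R3 - (1)·R1
R3 → R3 - (1)·R2
REF = 
  [  1,   0,   3]
  [  0,   1,   3]
  [  0,   0, -10]

Row 3 reads [0 0 | -10], i.e. 0 = -10, so the system is inconsistent and w ∉ span{v₁, v₂}.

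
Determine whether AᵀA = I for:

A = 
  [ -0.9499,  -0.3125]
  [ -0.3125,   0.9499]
Yes

AᵀA = 
  [  1,   0]
  [  0,   1]
≈ I (equal to I up to the 4-dp rounding of the entries)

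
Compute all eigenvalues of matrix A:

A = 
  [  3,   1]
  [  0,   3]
λ = 3, 3

tr(A) = 6, det(A) = 9
Characteristic polynomial: λ² - tr(A)λ + det(A) = λ² - 6λ + 9
λ² - 6λ + 9 = (λ - 3)²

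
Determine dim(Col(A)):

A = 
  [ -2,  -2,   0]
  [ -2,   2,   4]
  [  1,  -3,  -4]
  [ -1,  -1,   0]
dim(Col(A)) = 2

Row reduce:
R2 → R2 - (1)·R1
R3 → R3 + (1/2)·R1
R4 → R4 - (1/2)·R1
R3 → R3 + (1)·R2
REF = 
  [ -2,  -2,   0]
  [  0,   4,   4]
  [  0,   0,   0]
  [  0,   0,   0]
Pivot columns: 1, 2 → 2 pivots.
dim(Col(A)) = number of pivot columns = 2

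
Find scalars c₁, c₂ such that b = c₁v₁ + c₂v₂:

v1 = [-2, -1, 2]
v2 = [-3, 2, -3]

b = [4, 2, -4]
c1 = -2, c2 = 0

b = -2·v1 + 0·v2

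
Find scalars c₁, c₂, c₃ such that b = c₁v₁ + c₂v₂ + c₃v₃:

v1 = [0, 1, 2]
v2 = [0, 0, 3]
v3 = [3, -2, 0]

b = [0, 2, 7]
c1 = 2, c2 = 1, c3 = 0

b = 2·v1 + 1·v2 + 0·v3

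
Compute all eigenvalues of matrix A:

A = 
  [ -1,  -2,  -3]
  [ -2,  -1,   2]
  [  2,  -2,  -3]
Characteristic polynomial: det(λI - A) = λ³ + 5λ² + 13λ + 21
Testing integer divisors of the constant term: p(-3) = 0, so (λ + 3) is a factor:
p(λ) = (λ + 3)(λ² + 2λ + 7)
λ² + 2λ + 7 = 0  ⇒  λ = (-2 ± √((2)² - 4·(7)))/2 = (-2 ± √(-24))/2
  = -1 + i√6,  -1 - i√6

λ = -3, -1 + i√6, -1 - i√6  (≈ -3, -1 + 2.449i, -1 - 2.449i)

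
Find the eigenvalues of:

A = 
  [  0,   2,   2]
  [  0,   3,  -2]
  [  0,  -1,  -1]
λ = 0, 1 + √6, 1 - √6  (≈ 0, 3.449, -1.449)

Characteristic polynomial: det(λI - A) = λ³ - 2λ² - 5λ
The constant term is 0, so λ = 0 is a root: p(λ) = λ(λ² - 2λ - 5)
λ² - 2λ - 5 = 0  ⇒  λ = (2 ± √((-2)² - 4·(-5)))/2 = (2 ± √(24))/2
  = 1 + √6,  1 - √6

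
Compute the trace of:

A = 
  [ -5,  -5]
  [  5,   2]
-3

tr(A) = -5 + 2 = -3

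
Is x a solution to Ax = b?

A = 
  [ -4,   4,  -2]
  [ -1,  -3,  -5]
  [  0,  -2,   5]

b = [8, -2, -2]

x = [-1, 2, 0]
No

Ax = [12, -5, -4] ≠ b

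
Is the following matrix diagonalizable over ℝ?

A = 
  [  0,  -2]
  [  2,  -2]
No

tr(A) = -2, det(A) = 4
Characteristic polynomial: λ² - tr(A)λ + det(A) = λ² + 2λ + 4
λ² + 2λ + 4 = 0  ⇒  λ = (-2 ± √((2)² - 4·(4)))/2 = (-2 ± √(-12))/2
  = -1 + i√3,  -1 - i√3
Eigenvalues: -1 + i√3, -1 - i√3  (≈ -1 + 1.732i, -1 - 1.732i)
Has complex eigenvalues (not diagonalizable over ℝ).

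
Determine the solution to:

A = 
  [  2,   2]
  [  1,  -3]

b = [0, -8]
Row reduce the augmented matrix [A|b]:
R2 → R2 - (1/2)·R1
REF = 
  [  2,   2,   0]
  [  0,  -4,  -8]

Back-substitution:
x₂ = (-8) / (-4) = 2
x₁ = (0 - (2)(2)) / 2 = -2

x = [-2, 2]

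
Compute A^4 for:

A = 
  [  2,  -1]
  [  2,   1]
A² = A·A:
A²[1,1] = (2)(2) + (-1)(2) = 2
A²[1,2] = (2)(-1) + (-1)(1) = -3
A²[2,1] = (2)(2) + (1)(2) = 6
A²[2,2] = (2)(-1) + (1)(1) = -1
A² = 
  [  2,  -3]
  [  6,  -1]

A^3 = A^2·A:
A^3[1,1] = (2)(2) + (-3)(2) = -2
A^3[1,2] = (2)(-1) + (-3)(1) = -5
A^3[2,1] = (6)(2) + (-1)(2) = 10
A^3[2,2] = (6)(-1) + (-1)(1) = -7
A^3 = 
  [ -2,  -5]
  [ 10,  -7]

A^4 = A^3·A:
A^4[1,1] = (-2)(2) + (-5)(2) = -14
A^4[1,2] = (-2)(-1) + (-5)(1) = -3
A^4[2,1] = (10)(2) + (-7)(2) = 6
A^4[2,2] = (10)(-1) + (-7)(1) = -17
A^4 = 
  [-14,  -3]
  [  6, -17]

Therefore
A^4 = 
  [-14,  -3]
  [  6, -17]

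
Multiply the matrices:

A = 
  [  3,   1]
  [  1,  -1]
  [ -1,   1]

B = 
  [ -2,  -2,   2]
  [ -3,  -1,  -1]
AB = 
  [ -9,  -7,   5]
  [  1,  -1,   3]
  [ -1,   1,  -3]

A is 3×2 and B is 2×3, so AB is 3×3. Each entry is (row of A)·(column of B):
AB[1,1] = (3)(-2) + (1)(-3) = -9
AB[1,2] = (3)(-2) + (1)(-1) = -7
AB[1,3] = (3)(2) + (1)(-1) = 5
AB[2,1] = (1)(-2) + (-1)(-3) = 1
AB[2,2] = (1)(-2) + (-1)(-1) = -1
AB[2,3] = (1)(2) + (-1)(-1) = 3
AB[3,1] = (-1)(-2) + (1)(-3) = -1
AB[3,2] = (-1)(-2) + (1)(-1) = 1
AB[3,3] = (-1)(2) + (1)(-1) = -3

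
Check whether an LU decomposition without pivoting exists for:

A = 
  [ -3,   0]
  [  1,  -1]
Yes.
A[1,1] = -3 ≠ 0, so Gaussian elimination proceeds without a row swap: multiplier ℓ₂₁ = (1)/(-3) = -1/3, and U[2,2] = -1 - (-1/3)(0) = -1.
L = 
  [   1,    0]
  [-1/3,    1]
U = 
  [ -3,   0]
  [  0,  -1]
Check row 2 of LU: [(-1/3)(-3), (-1/3)(0) + (-1)] = [1, -1] = row 2 of A ✓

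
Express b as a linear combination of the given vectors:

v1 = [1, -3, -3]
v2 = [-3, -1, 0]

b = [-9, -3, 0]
c1 = 0, c2 = 3

b = 0·v1 + 3·v2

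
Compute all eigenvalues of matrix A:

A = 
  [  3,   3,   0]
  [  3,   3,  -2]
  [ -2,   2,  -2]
λ = 6, -1 + i√3, -1 - i√3  (≈ 6, -1 + 1.732i, -1 - 1.732i)

Characteristic polynomial: det(λI - A) = λ³ - 4λ² - 8λ - 24
Testing integer divisors of the constant term: p(6) = 0, so (λ - 6) is a factor:
p(λ) = (λ - 6)(λ² + 2λ + 4)
λ² + 2λ + 4 = 0  ⇒  λ = (-2 ± √((2)² - 4·(4)))/2 = (-2 ± √(-12))/2
  = -1 + i√3,  -1 - i√3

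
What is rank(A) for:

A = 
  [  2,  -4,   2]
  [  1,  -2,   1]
Row reduce:
R2 → R2 - (1/2)·R1
REF = 
  [  2,  -4,   2]
  [  0,   0,   0]
Pivot columns: 1 → 1 pivot.

rank(A) = 1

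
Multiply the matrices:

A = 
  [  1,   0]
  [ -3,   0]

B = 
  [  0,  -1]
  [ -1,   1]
A is 2×2 and B is 2×2, so AB is 2×2. Each entry is (row of A)·(column of B):
AB[1,1] = (1)(0) + (0)(-1) = 0
AB[1,2] = (1)(-1) + (0)(1) = -1
AB[2,1] = (-3)(0) + (0)(-1) = 0
AB[2,2] = (-3)(-1) + (0)(1) = 3

AB = 
  [  0,  -1]
  [  0,   3]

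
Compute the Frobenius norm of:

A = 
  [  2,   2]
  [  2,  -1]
||A||_F = 3.606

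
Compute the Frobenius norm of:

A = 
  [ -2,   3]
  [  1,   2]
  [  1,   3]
||A||_F = 5.292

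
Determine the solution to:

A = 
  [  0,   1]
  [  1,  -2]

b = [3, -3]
Row reduce the augmented matrix [A|b]:
Swap R1 ↔ R2
REF = 
  [  1,  -2,  -3]
  [  0,   1,   3]

Back-substitution:
x₂ = 3 / 1 = 3
x₁ = (-3 - (-2)(3)) / 1 = 3

x = [3, 3]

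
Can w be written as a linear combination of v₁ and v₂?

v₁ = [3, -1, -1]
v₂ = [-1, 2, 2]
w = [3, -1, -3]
No

Form the augmented matrix and row-reduce:
[v₁|v₂|w] = 
  [  3,  -1,   3]
  [ -1,   2,  -1]
  [ -1,   2,  -3]
R2 → R2 + (1/3)·R1
R3 → R3 + (1/3)·R1
R3 → R3 - (1)·R2
REF = 
  [  3,  -1,   3]
  [  0, 5/3,   0]
  [  0,   0,  -2]

Row 3 reads [0 0 | -2], i.e. 0 = -2, so the system is inconsistent and w ∉ span{v₁, v₂}.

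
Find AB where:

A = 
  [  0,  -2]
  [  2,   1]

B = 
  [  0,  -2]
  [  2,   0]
A is 2×2 and B is 2×2, so AB is 2×2. Each entry is (row of A)·(column of B):
AB[1,1] = (0)(0) + (-2)(2) = -4
AB[1,2] = (0)(-2) + (-2)(0) = 0
AB[2,1] = (2)(0) + (1)(2) = 2
AB[2,2] = (2)(-2) + (1)(0) = -4

AB = 
  [ -4,   0]
  [  2,  -4]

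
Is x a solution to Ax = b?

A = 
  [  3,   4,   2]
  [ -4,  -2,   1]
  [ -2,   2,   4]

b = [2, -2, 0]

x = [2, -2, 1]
No

Ax = [0, -3, -4] ≠ b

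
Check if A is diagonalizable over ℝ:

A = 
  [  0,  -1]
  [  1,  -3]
Yes

tr(A) = -3, det(A) = 1
Characteristic polynomial: λ² - tr(A)λ + det(A) = λ² + 3λ + 1
λ² + 3λ + 1 = 0  ⇒  λ = (-3 ± √((3)² - 4·(1)))/2 = (-3 ± √(5))/2
  = (-3 + √5)/2,  (-3 - √5)/2
Eigenvalues: (-3 + √5)/2, (-3 - √5)/2  (≈ -0.382, -2.618)
The two irrational eigenvalues are distinct (simple), so each has alg. mult. = geom. mult. = 1.
Sum of geometric multiplicities equals n, so A has n independent eigenvectors.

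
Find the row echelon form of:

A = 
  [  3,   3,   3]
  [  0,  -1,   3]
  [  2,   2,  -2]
Row operations:
R3 → R3 - (2/3)·R1

Resulting echelon form:
REF = 
  [  3,   3,   3]
  [  0,  -1,   3]
  [  0,   0,  -4]

Rank = 3 (number of non-zero pivot rows).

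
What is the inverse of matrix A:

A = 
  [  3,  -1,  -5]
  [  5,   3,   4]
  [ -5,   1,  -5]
det(A) = (3)·((3)(-5) - (4)(1)) - (-1)·((5)(-5) - (4)(-5)) + (-5)·((5)(1) - (3)(-5))
  = (3)(-19) - (-1)(-5) + (-5)(20)
  = -162
det(A) = -162 ≠ 0, so A is invertible.

Cofactors Cᵢⱼ = (-1)ⁱ⁺ʲ·Mᵢⱼ:
C = 
  [-19,   5,  20]
  [-10, -40,   2]
  [ 11, -37,  14]

adj(A) = Cᵀ:
adj(A) = 
  [-19, -10,  11]
  [  5, -40, -37]
  [ 20,   2,  14]

A⁻¹ = (-1/162) · adj(A):
A⁻¹ = 
  [ 19/162,    5/81, -11/162]
  [ -5/162,   20/81,  37/162]
  [ -10/81,   -1/81,   -7/81]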